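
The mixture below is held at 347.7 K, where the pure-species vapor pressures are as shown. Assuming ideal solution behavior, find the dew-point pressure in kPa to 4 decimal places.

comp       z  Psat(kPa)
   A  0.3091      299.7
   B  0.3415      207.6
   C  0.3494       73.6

At the dew point ψ → 1, so Σzᵢ/Kᵢ = 1 with Kᵢ = Pᵢˢᵃᵗ/P ⇒ 1/P = Σzᵢ/Pᵢˢᵃᵗ.
1/P = 0.3091/299.7 + 0.3415/207.6 + 0.3494/73.6 = 0.0074236 ⇒ P = 134.7049 kPa

Pdew = 134.7049 kPa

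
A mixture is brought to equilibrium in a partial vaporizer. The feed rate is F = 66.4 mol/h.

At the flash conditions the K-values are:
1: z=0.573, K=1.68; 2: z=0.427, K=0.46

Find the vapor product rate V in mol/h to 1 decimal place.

V = 28.8 mol/h

Let ψ = V/F and solve Σ zᵢ(Kᵢ−1)/(1+ψ(Kᵢ−1)) = 0.
Feasibility: ΣzᵢKᵢ = 1.159, Σzᵢ/Kᵢ = 1.269 — both > 1, two phases present.
Binary case is linear: z₁(K₁−1)(1+ψ(K₂−1)) + z₂(K₂−1)(1+ψ(K₁−1)) = 0
⇒ ψ = [z₁(K₁−1)+z₂(K₂−1)] / [−(K₁−1)(K₂−1)] = 0.1591/0.3672 = 0.433
Then V = ψ·F = 0.4332·66.4 = 28.8 mol/h and L = F − V = 37.6 mol/h.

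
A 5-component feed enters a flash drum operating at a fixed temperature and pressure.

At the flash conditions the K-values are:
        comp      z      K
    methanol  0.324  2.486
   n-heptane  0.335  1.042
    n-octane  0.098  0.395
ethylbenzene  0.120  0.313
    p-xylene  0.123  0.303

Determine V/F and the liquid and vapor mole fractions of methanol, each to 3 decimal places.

V/F = 0.409, x_methanol = 0.202, y_methanol = 0.501

Rachford–Rice: g(V/F) = Σ zᵢ(Kᵢ−1)/(1+V/F(Kᵢ−1)) = 0.
Check two-phase: ΣzᵢKᵢ = 1.268 > 1 and Σzᵢ/Kᵢ = 1.489 > 1, so g(0) = 0.268 > 0 and g(1) = -0.489 < 0.
Newton–Raphson from V/F = 0.5:
  V/F = 0.500: g = -0.0522, g' = -0.582 → V/F = 0.410
  V/F = 0.410: g = -0.0008, g' = -0.567 → V/F = 0.409
Converged at V/F = 0.409.
Compositions from xᵢ = zᵢ/(1+V/F(Kᵢ−1)), yᵢ = Kᵢxᵢ:
  methanol: x = 0.202, y = 0.501
  n-heptane: x = 0.329, y = 0.343
  n-octane: x = 0.130, y = 0.051
  ethylbenzene: x = 0.167, y = 0.052
  p-xylene: x = 0.172, y = 0.052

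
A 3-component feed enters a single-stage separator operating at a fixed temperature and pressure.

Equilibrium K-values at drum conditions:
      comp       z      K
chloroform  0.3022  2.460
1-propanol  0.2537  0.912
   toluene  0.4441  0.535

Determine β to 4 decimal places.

Iterate (Newton) starting at β = 0.51:
  β = 0.5100: g = -0.04118, g' = -0.3788 → β = 0.4013
  β = 0.4013: g = 0.00119, g' = -0.4034 → β = 0.4042
Converged at β = 0.4042.

β = 0.4042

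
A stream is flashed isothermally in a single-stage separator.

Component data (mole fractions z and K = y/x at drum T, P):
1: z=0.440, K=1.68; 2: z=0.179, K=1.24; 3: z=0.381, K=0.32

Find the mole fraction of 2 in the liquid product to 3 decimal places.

Rachford–Rice: g(ψ) = Σ zᵢ(Kᵢ−1)/(1+ψ(Kᵢ−1)) = 0.
g(0) = ΣzᵢKᵢ − 1 = 0.083 and g(1) = 1 − Σzᵢ/Kᵢ = -0.597, so a root lies in (0, 1).
Newton iteration, ψ⁰ = 0.5:
  ψ = 0.500: g = -0.1309, g' = -0.526 → ψ = 0.251
  ψ = 0.251: g = -0.0164, g' = -0.414 → ψ = 0.212
  ψ = 0.212: g = -0.0002, g' = -0.405 → ψ = 0.211
Converged at ψ = 0.211.
Compositions from xᵢ = zᵢ/(1+ψ(Kᵢ−1)), yᵢ = Kᵢxᵢ:
  1: x = 0.385, y = 0.646
  2: x = 0.170, y = 0.211
  3: x = 0.445, y = 0.142

x_2 = 0.170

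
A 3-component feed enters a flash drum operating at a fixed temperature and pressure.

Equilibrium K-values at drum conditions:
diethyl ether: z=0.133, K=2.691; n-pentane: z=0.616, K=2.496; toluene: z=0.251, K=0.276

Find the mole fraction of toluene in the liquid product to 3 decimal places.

Iterate (Newton) starting at β = 0.31:
  β = 0.310: g = 0.5428, g' = -1.026 → β = 0.839
  β = 0.839: g = 0.0386, g' = -1.190 → β = 0.872
  β = 0.872: g = -0.0015, g' = -1.288 → β = 0.870
Converged at β = 0.870.
Compositions from xᵢ = zᵢ/(1+β(Kᵢ−1)), yᵢ = Kᵢxᵢ:
  diethyl ether: x = 0.054, y = 0.145
  n-pentane: x = 0.268, y = 0.668
  toluene: x = 0.679, y = 0.187

x_toluene = 0.679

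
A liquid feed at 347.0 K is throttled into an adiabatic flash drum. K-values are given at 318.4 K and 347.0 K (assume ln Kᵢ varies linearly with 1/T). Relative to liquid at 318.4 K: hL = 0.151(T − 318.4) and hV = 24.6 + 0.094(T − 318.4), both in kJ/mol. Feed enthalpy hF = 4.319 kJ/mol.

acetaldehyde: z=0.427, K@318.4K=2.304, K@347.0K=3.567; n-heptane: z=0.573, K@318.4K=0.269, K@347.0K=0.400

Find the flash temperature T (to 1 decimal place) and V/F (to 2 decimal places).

Adiabatic flash: solve Rachford–Rice at each trial T, then check hF = ψ·hV(T) + (1−ψ)·hL(T).
  T = 318.4 K: K = (2.304, 0.269), RR gives ψ = 0.145, H_out = 3.560 kJ/mol
  T = 347.0 K: K = (3.567, 0.400), RR gives ψ = 0.488, H_out = 15.538 kJ/mol
  T = 332.7 K: K = (2.894, 0.331), RR gives ψ = 0.336, H_out = 10.140 kJ/mol
  T = 325.5 K: K = (2.587, 0.299), RR gives ψ = 0.248, H_out = 7.067 kJ/mol
  T = 321.9 K: K = (2.441, 0.283), RR gives ψ = 0.198, H_out = 5.365 kJ/mol
  T = 320.1 K: K = (2.370, 0.276), RR gives ψ = 0.171, H_out = 4.458 kJ/mol
Linear interpolation between T = 318.4 (H_out = 3.560) and T = 320.1 (H_out = 4.458) on hF = 4.319 gives T ≈ 319.8 K, at which ψ = 0.17.

T = 319.8 K, V/F = 0.17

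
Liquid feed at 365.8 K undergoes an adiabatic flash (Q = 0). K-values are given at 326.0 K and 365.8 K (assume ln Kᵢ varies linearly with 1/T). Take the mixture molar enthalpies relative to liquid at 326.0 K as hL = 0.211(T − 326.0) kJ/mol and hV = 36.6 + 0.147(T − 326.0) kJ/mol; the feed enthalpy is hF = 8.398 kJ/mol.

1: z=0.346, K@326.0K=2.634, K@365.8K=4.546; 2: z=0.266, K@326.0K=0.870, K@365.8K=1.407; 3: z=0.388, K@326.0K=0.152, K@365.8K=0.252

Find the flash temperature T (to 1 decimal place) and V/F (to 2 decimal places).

T = 327.9 K, V/F = 0.22

Adiabatic flash: solve Rachford–Rice at each trial T, then check hF = ψ·hV(T) + (1−ψ)·hL(T).
  T = 326.0 K: K = (2.634, 0.870, 0.152), RR gives ψ = 0.194, H_out = 7.100 kJ/mol
  T = 365.8 K: K = (4.546, 1.407, 0.252), RR gives ψ = 0.560, H_out = 27.458 kJ/mol
  T = 345.9 K: K = (3.515, 1.122, 0.199), RR gives ψ = 0.406, H_out = 18.558 kJ/mol
  T = 335.9 K: K = (3.054, 0.991, 0.174), RR gives ψ = 0.311, H_out = 13.280 kJ/mol
  T = 330.9 K: K = (2.837, 0.929, 0.163), RR gives ψ = 0.256, H_out = 10.309 kJ/mol
  T = 328.4 K: K = (2.732, 0.899, 0.157), RR gives ψ = 0.225, H_out = 8.713 kJ/mol
Linear interpolation between T = 326.0 (H_out = 7.100) and T = 328.4 (H_out = 8.713) on hF = 8.398 gives T ≈ 327.9 K, at which ψ = 0.22.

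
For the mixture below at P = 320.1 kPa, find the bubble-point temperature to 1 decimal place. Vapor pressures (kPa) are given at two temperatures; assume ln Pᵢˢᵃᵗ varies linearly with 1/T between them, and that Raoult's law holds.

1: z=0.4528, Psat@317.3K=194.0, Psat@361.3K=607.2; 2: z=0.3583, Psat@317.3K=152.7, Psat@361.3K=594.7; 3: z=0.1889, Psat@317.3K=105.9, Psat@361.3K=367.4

T = 340.1 K

Bubble-point temperature: ΣzᵢPᵢˢᵃᵗ(T) = P. Interpolate ln Pᵢˢᵃᵗ = aᵢ + bᵢ/T.
  T = 317.3 K: ΣzᵢPᵢˢᵃᵗ = 162.56 kPa
  T = 361.3 K: ΣzᵢPᵢˢᵃᵗ = 557.42 kPa
  T = 339.3 K: ΣzᵢPᵢˢᵃᵗ = 312.90 kPa
  T = 350.3 K: ΣzᵢPᵢˢᵃᵗ = 421.32 kPa
  T = 344.8 K: ΣzᵢPᵢˢᵃᵗ = 363.92 kPa
  T = 342.1 K: ΣzᵢPᵢˢᵃᵗ = 338.11 kPa
Interpolating between 339.3 K and 342.1 K gives T ≈ 340.1 K.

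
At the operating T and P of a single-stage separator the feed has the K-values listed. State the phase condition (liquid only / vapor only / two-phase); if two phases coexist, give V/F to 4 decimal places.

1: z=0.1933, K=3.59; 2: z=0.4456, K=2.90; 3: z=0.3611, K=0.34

two-phase, V/F = 0.7945

ΣzᵢKᵢ = 2.1090; Σzᵢ/Kᵢ = 1.2696.
Both exceed 1, so a two-phase solution exists.
Newton–Raphson from ψ = 0.5:
  ψ = 0.5000: g = 0.29661, g' = -1.0196 → ψ = 0.7909
  ψ = 0.7909: g = 0.00394, g' = -1.0848 → ψ = 0.7945
Converged at ψ = 0.7945.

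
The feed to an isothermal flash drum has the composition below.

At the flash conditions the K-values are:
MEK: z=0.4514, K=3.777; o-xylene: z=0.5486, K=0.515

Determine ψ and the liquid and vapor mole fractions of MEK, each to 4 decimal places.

ψ = 0.7332, x_MEK = 0.1487, y_MEK = 0.5616

Rachford–Rice: g(ψ) = Σ zᵢ(Kᵢ−1)/(1+ψ(Kᵢ−1)) = 0.
g(0) = ΣzᵢKᵢ − 1 = 0.9875 and g(1) = 1 − Σzᵢ/Kᵢ = -0.1848, so a root lies in (0, 1).
Binary case is linear: z₁(K₁−1)(1+ψ(K₂−1)) + z₂(K₂−1)(1+ψ(K₁−1)) = 0
⇒ ψ = [z₁(K₁−1)+z₂(K₂−1)] / [−(K₁−1)(K₂−1)] = 0.98747/1.34685 = 0.7332
Compositions from xᵢ = zᵢ/(1+ψ(Kᵢ−1)), yᵢ = Kᵢxᵢ:
  MEK: x = 0.1487, y = 0.5616
  o-xylene: x = 0.8513, y = 0.4384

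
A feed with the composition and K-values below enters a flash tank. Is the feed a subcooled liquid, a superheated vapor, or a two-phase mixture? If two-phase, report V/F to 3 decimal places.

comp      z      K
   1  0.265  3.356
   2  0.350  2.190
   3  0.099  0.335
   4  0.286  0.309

two-phase, V/F = 0.657

ΣzᵢKᵢ = 1.777; Σzᵢ/Kᵢ = 1.460.
Both exceed 1, so a two-phase solution exists.
Rachford–Rice: g(ψ) = Σ zᵢ(Kᵢ−1)/(1+ψ(Kᵢ−1)) = 0.
Newton–Raphson from ψ = 0.41:
  ψ = 0.410: g = 0.2312, g' = -0.953 → ψ = 0.653
  ψ = 0.653: g = 0.0042, g' = -0.975 → ψ = 0.657
Converged at ψ = 0.657.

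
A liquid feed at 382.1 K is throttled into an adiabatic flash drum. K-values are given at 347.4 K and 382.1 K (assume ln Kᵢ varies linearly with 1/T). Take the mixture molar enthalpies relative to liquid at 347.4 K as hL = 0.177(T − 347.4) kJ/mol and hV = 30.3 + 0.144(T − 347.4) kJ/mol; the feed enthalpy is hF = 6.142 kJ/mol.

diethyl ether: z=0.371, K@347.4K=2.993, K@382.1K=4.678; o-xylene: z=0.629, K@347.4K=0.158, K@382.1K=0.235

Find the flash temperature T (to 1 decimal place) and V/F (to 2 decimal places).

T = 353.5 K, V/F = 0.17

Adiabatic flash: solve Rachford–Rice at each trial T, then check hF = ψ·hV(T) + (1−ψ)·hL(T).
  T = 347.4 K: K = (2.993, 0.158), RR gives ψ = 0.125, H_out = 3.788 kJ/mol
  T = 382.1 K: K = (4.678, 0.235), RR gives ψ = 0.314, H_out = 15.295 kJ/mol
  T = 364.8 K: K = (3.784, 0.195), RR gives ψ = 0.235, H_out = 10.058 kJ/mol
  T = 356.1 K: K = (3.375, 0.176), RR gives ψ = 0.185, H_out = 7.101 kJ/mol
  T = 351.8 K: K = (3.183, 0.167), RR gives ψ = 0.157, H_out = 5.518 kJ/mol
  T = 354.0 K: K = (3.280, 0.171), RR gives ψ = 0.172, H_out = 6.340 kJ/mol
Linear interpolation between T = 351.8 (H_out = 5.518) and T = 354.0 (H_out = 6.340) on hF = 6.142 gives T ≈ 353.5 K, at which ψ = 0.17.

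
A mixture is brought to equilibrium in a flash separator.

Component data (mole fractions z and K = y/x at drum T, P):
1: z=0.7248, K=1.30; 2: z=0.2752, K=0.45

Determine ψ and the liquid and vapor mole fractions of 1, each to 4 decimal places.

Rachford–Rice: g(ψ) = Σ zᵢ(Kᵢ−1)/(1+ψ(Kᵢ−1)) = 0.
g(0) = ΣzᵢKᵢ − 1 = 0.0661 and g(1) = 1 − Σzᵢ/Kᵢ = -0.1691, so a root lies in (0, 1).
Iterate (Newton) starting at ψ = 0.64:
  ψ = 0.6400: g = -0.05116, g' = -0.2442 → ψ = 0.4305
  ψ = 0.4305: g = -0.00574, g' = -0.1941 → ψ = 0.4009
  ψ = 0.4009: g = -0.00008, g' = -0.1890 → ψ = 0.4005
Converged at ψ = 0.4005.
Compositions from xᵢ = zᵢ/(1+ψ(Kᵢ−1)), yᵢ = Kᵢxᵢ:
  1: x = 0.6471, y = 0.8412
  2: x = 0.3529, y = 0.1588

ψ = 0.4005, x_1 = 0.6471, y_1 = 0.8412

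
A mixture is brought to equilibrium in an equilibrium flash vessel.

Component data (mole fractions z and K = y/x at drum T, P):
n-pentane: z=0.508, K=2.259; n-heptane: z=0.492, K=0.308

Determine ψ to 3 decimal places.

Material balance + equilibrium reduce to Σ zᵢ(Kᵢ−1)/(1+ψ(Kᵢ−1)) = 0.
Feasibility: ΣzᵢKᵢ = 1.299, Σzᵢ/Kᵢ = 1.822 — both > 1, two phases present.
Iterate (Newton) starting at ψ = 0.5:
  ψ = 0.500: g = -0.1281, g' = -0.854 → ψ = 0.350
  ψ = 0.350: g = -0.0054, g' = -0.798 → ψ = 0.343
Converged at ψ = 0.343.

ψ = 0.343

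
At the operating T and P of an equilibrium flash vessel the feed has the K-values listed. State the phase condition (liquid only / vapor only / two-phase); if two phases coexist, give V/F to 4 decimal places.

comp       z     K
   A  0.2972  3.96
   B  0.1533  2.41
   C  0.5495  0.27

two-phase, V/F = 0.3797

ΣzᵢKᵢ = 1.6947; Σzᵢ/Kᵢ = 2.1738.
Both exceed 1, so a two-phase solution exists.
Rachford–Rice: g(ψ) = Σ zᵢ(Kᵢ−1)/(1+ψ(Kᵢ−1)) = 0.
Newton–Raphson from ψ = 0.5:
  ψ = 0.5000: g = -0.15021, g' = -1.2544 → ψ = 0.3803
  ψ = 0.3803: g = -0.00069, g' = -1.2666 → ψ = 0.3797
Converged at ψ = 0.3797.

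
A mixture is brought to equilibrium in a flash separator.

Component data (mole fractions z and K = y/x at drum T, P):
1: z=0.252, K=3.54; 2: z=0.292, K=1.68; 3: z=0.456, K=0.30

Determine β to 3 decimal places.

β = 0.433

Rachford–Rice: g(β) = Σ zᵢ(Kᵢ−1)/(1+β(Kᵢ−1)) = 0.
Feasibility: ΣzᵢKᵢ = 1.519, Σzᵢ/Kᵢ = 1.765 — both > 1, two phases present.
Newton–Raphson from β = 0.62:
  β = 0.620: g = -0.1757, g' = -1.010 → β = 0.446
  β = 0.446: g = -0.0116, g' = -0.909 → β = 0.433
Converged at β = 0.433.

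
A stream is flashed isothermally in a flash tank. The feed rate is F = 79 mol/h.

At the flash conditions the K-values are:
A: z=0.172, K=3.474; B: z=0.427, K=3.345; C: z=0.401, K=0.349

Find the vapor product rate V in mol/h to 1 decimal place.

Newton–Raphson from β = 0.5:
  β = 0.500: g = 0.2641, g' = -1.081 → β = 0.744
  β = 0.744: g = 0.0081, g' = -1.081 → β = 0.752
Converged at β = 0.752.
Then V = β·F = 0.7517·79 = 59.4 mol/h and L = F − V = 19.6 mol/h.

V = 59.4 mol/h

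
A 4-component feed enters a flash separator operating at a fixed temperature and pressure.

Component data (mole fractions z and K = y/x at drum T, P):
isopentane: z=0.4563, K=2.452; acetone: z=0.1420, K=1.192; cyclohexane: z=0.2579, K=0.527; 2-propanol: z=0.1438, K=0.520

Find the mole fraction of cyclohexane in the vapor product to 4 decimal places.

y_cyclohexane = 0.2271

Rachford–Rice: g(β) = Σ zᵢ(Kᵢ−1)/(1+β(Kᵢ−1)) = 0.
Feasibility: ΣzᵢKᵢ = 1.4988, Σzᵢ/Kᵢ = 1.0711 — both > 1, two phases present.
Newton iteration, β⁰ = 0.45:
  β = 0.4500: g = 0.18280, g' = -0.5034 → β = 0.8132
  β = 0.8132: g = 0.01596, g' = -0.4477 → β = 0.8488
  β = 0.8488: g = -0.00008, g' = -0.4523 → β = 0.8486
Converged at β = 0.8486.
Compositions from xᵢ = zᵢ/(1+β(Kᵢ−1)), yᵢ = Kᵢxᵢ:
  isopentane: x = 0.2044, y = 0.5012
  acetone: x = 0.1221, y = 0.1455
  cyclohexane: x = 0.4308, y = 0.2271
  2-propanol: x = 0.2426, y = 0.1262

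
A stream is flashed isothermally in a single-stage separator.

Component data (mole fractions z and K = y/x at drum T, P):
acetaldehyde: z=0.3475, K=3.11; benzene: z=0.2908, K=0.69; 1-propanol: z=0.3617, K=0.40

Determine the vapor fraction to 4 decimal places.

ψ = 0.4129

Rachford–Rice: g(ψ) = Σ zᵢ(Kᵢ−1)/(1+ψ(Kᵢ−1)) = 0.
g(0) = ΣzᵢKᵢ − 1 = 0.4261 and g(1) = 1 − Σzᵢ/Kᵢ = -0.4374, so a root lies in (0, 1).
Newton–Raphson from ψ = 0.58:
  ψ = 0.5800: g = -0.11305, g' = -0.6607 → ψ = 0.4089
  ψ = 0.4089: g = 0.00281, g' = -0.7111 → ψ = 0.4129
Converged at ψ = 0.4129.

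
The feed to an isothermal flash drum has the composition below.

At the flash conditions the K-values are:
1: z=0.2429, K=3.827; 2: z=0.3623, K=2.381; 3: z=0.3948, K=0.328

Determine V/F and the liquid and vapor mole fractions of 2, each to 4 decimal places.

V/F = 0.6844, x_2 = 0.1863, y_2 = 0.4435

Material balance + equilibrium reduce to Σ zᵢ(Kᵢ−1)/(1+V/F(Kᵢ−1)) = 0.
Feasibility: ΣzᵢKᵢ = 1.9217, Σzᵢ/Kᵢ = 1.4193 — both > 1, two phases present.
Newton–Raphson from V/F = 0.56:
  V/F = 0.5600: g = 0.12259, g' = -0.9690 → V/F = 0.6865
  V/F = 0.6865: g = -0.00218, g' = -1.0210 → V/F = 0.6844
Converged at V/F = 0.6844.
Compositions from xᵢ = zᵢ/(1+V/F(Kᵢ−1)), yᵢ = Kᵢxᵢ:
  1: x = 0.0828, y = 0.3168
  2: x = 0.1863, y = 0.4435
  3: x = 0.7310, y = 0.2398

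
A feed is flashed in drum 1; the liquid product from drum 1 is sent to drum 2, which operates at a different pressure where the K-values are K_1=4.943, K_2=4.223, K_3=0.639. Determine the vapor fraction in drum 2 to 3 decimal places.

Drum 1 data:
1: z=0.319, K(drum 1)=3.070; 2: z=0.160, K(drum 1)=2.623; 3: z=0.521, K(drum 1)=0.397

Drum 1:
Iterate (Newton) starting at ψ₁ = 0.5:
  ψ₁ = 0.500: g = 0.0181, g' = -0.847 → ψ₁ = 0.521
Converged at ψ₁ = 0.521.
Drum-1 compositions:
  1: x = 0.153, y = 0.471
  2: x = 0.087, y = 0.227
  3: x = 0.760, y = 0.302
Drum-2 feed = drum-1 liquid: z₂ = (0.1534, 0.0867, 0.7599).
Drum 2:
Newton–Raphson from ψ₂ = 0.5:
  ψ₂ = 0.500: g = -0.0242, g' = -0.550 → ψ₂ = 0.456
  ψ₂ = 0.456: g = 0.0010, g' = -0.594 → ψ₂ = 0.458
Converged at ψ₂ = 0.458.
  1: x = 0.055, y = 0.270
  2: x = 0.035, y = 0.148
  3: x = 0.910, y = 0.582

V/F (drum 2) = 0.458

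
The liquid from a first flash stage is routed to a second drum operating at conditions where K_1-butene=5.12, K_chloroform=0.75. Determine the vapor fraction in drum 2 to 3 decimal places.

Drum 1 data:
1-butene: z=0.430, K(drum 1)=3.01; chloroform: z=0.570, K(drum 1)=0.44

Drum 1:
Rachford–Rice: g(ψ₁) = Σ zᵢ(Kᵢ−1)/(1+ψ₁(Kᵢ−1)) = 0.
Feasibility: ΣzᵢKᵢ = 1.545, Σzᵢ/Kᵢ = 1.438 — both > 1, two phases present.
Binary case is linear: z₁(K₁−1)(1+ψ₁(K₂−1)) + z₂(K₂−1)(1+ψ₁(K₁−1)) = 0
⇒ ψ₁ = [z₁(K₁−1)+z₂(K₂−1)] / [−(K₁−1)(K₂−1)] = 0.5451/1.1256 = 0.484
Drum-1 compositions:
  1-butene: x = 0.218, y = 0.656
  chloroform: x = 0.782, y = 0.344
Drum-2 feed = drum-1 liquid: z₂ = (0.2179, 0.7821).
Drum 2:
Material balance + equilibrium reduce to Σ zᵢ(Kᵢ−1)/(1+ψ₂(Kᵢ−1)) = 0.
Check two-phase: ΣzᵢKᵢ = 1.702 > 1 and Σzᵢ/Kᵢ = 1.085 > 1, so g(0) = 0.702 > 0 and g(1) = -0.085 < 0.
Newton–Raphson from ψ₂ = 0.5:
  ψ₂ = 0.500: g = 0.0699, g' = -0.459 → ψ₂ = 0.652
  ψ₂ = 0.652: g = 0.0098, g' = -0.342 → ψ₂ = 0.681
  ψ₂ = 0.681: g = 0.0002, g' = -0.326 → ψ₂ = 0.682
Converged at ψ₂ = 0.682.
  1-butene: x = 0.057, y = 0.293
  chloroform: x = 0.943, y = 0.707

V/F (drum 2) = 0.682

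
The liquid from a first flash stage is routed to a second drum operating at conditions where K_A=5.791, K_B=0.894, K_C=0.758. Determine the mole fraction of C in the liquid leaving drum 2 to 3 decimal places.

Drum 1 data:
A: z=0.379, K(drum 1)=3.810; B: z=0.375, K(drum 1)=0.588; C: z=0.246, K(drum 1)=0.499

Drum 1:
Newton–Raphson from ψ₁ = 0.5:
  ψ₁ = 0.500: g = 0.0838, g' = -0.728 → ψ₁ = 0.615
  ψ₁ = 0.615: g = 0.0053, g' = -0.645 → ψ₁ = 0.623
Converged at ψ₁ = 0.623.
Drum-1 compositions:
  A: x = 0.138, y = 0.525
  B: x = 0.505, y = 0.297
  C: x = 0.358, y = 0.178
Drum-2 feed = drum-1 liquid: z₂ = (0.1378, 0.5046, 0.3577).
Drum 2:
Rachford–Rice: g(ψ₂) = Σ zᵢ(Kᵢ−1)/(1+ψ₂(Kᵢ−1)) = 0.
g(0) = ΣzᵢKᵢ − 1 = 0.520 and g(1) = 1 − Σzᵢ/Kᵢ = -0.060, so a root lies in (0, 1).
Newton iteration, ψ₂⁰ = 0.69:
  ψ₂ = 0.690: g = -0.0083, g' = -0.207 → ψ₂ = 0.650
  ψ₂ = 0.650: g = 0.0003, g' = -0.223 → ψ₂ = 0.651
Converged at ψ₂ = 0.651.
  A: x = 0.033, y = 0.194
  B: x = 0.542, y = 0.485
  C: x = 0.425, y = 0.322

x_C (drum 2) = 0.425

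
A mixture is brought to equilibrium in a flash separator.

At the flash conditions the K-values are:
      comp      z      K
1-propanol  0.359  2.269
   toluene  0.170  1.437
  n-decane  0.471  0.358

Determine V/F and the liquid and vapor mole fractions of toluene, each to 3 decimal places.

Material balance + equilibrium reduce to Σ zᵢ(Kᵢ−1)/(1+V/F(Kᵢ−1)) = 0.
Feasibility: ΣzᵢKᵢ = 1.227, Σzᵢ/Kᵢ = 1.592 — both > 1, two phases present.
Newton iteration, V/F⁰ = 0.5:
  V/F = 0.500: g = -0.1056, g' = -0.659 → V/F = 0.340
  V/F = 0.340: g = -0.0037, g' = -0.624 → V/F = 0.334
Converged at V/F = 0.334.
Compositions from xᵢ = zᵢ/(1+V/F(Kᵢ−1)), yᵢ = Kᵢxᵢ:
  1-propanol: x = 0.252, y = 0.572
  toluene: x = 0.148, y = 0.213
  n-decane: x = 0.599, y = 0.215

V/F = 0.334, x_toluene = 0.148, y_toluene = 0.213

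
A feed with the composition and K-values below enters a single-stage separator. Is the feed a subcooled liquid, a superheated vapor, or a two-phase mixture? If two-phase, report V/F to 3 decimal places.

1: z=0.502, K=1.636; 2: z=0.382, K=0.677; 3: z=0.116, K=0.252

two-phase, V/F = 0.365

ΣzᵢKᵢ = 1.109; Σzᵢ/Kᵢ = 1.331.
Both exceed 1, so a two-phase solution exists.
Material balance + equilibrium reduce to Σ zᵢ(Kᵢ−1)/(1+ψ(Kᵢ−1)) = 0.
Iterate (Newton) starting at ψ = 0.5:
  ψ = 0.500: g = -0.0435, g' = -0.339 → ψ = 0.372
  ψ = 0.372: g = -0.0022, g' = -0.309 → ψ = 0.365
Converged at ψ = 0.365.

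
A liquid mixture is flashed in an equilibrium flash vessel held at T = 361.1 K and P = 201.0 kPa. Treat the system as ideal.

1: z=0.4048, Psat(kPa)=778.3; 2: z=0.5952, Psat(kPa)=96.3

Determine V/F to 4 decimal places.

V/F = 0.5699

Raoult's law: Kᵢ = Pᵢˢᵃᵗ/P = Pᵢˢᵃᵗ/201.0.
  K_1 = 778.3/201.0 = 3.872139, K_2 = 96.3/201.0 = 0.479104
Rachford–Rice: g(V/F) = Σ zᵢ(Kᵢ−1)/(1+V/F(Kᵢ−1)) = 0.
g(0) = ΣzᵢKᵢ − 1 = 0.8526 and g(1) = 1 − Σzᵢ/Kᵢ = -0.3469, so a root lies in (0, 1).
Binary case is linear: z₁(K₁−1)(1+V/F(K₂−1)) + z₂(K₂−1)(1+V/F(K₁−1)) = 0
⇒ V/F = [z₁(K₁−1)+z₂(K₂−1)] / [−(K₁−1)(K₂−1)] = 0.85260/1.49608 = 0.5699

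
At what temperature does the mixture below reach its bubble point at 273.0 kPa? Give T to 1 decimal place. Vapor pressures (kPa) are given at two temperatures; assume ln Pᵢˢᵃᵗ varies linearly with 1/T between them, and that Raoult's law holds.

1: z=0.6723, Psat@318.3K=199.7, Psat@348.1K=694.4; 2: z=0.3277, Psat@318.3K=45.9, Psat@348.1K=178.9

T = 331.9 K

Bubble-point temperature: ΣzᵢPᵢˢᵃᵗ(T) = P. Interpolate ln Pᵢˢᵃᵗ = aᵢ + bᵢ/T.
  T = 318.3 K: ΣzᵢPᵢˢᵃᵗ = 149.30 kPa
  T = 348.1 K: ΣzᵢPᵢˢᵃᵗ = 525.47 kPa
  T = 333.2 K: ΣzᵢPᵢˢᵃᵗ = 288.04 kPa
  T = 325.8 K: ΣzᵢPᵢˢᵃᵗ = 209.39 kPa
  T = 329.5 K: ΣzᵢPᵢˢᵃᵗ = 246.03 kPa
  T = 331.4 K: ΣzᵢPᵢˢᵃᵗ = 266.89 kPa
Interpolating between 331.4 K and 333.2 K gives T ≈ 331.9 K.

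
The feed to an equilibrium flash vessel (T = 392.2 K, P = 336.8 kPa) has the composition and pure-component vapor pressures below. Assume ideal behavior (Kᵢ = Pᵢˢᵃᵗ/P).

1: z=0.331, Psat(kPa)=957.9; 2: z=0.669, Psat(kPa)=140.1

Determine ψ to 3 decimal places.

ψ = 0.204

Raoult's law: Kᵢ = Pᵢˢᵃᵗ/P = Pᵢˢᵃᵗ/336.8.
  K_1 = 957.9/336.8 = 2.84412, K_2 = 140.1/336.8 = 0.41597
Binary case is linear: z₁(K₁−1)(1+ψ(K₂−1)) + z₂(K₂−1)(1+ψ(K₁−1)) = 0
⇒ ψ = [z₁(K₁−1)+z₂(K₂−1)] / [−(K₁−1)(K₂−1)] = 0.2197/1.0770 = 0.204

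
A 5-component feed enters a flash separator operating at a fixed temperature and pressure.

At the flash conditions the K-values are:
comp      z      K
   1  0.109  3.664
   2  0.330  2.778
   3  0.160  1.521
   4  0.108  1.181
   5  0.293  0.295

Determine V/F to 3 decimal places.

Material balance + equilibrium reduce to Σ zᵢ(Kᵢ−1)/(1+V/F(Kᵢ−1)) = 0.
Feasibility: ΣzᵢKᵢ = 1.773, Σzᵢ/Kᵢ = 1.338 — both > 1, two phases present.
Newton–Raphson from V/F = 0.47:
  V/F = 0.470: g = 0.2246, g' = -0.819 → V/F = 0.744
  V/F = 0.744: g = -0.0075, g' = -0.950 → V/F = 0.736
Converged at V/F = 0.736.

V/F = 0.736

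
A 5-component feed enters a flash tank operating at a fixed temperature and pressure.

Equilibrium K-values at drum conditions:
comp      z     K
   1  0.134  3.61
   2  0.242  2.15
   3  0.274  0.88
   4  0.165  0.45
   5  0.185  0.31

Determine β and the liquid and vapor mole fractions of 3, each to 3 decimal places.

β = 0.456, x_3 = 0.290, y_3 = 0.255

Rachford–Rice: g(β) = Σ zᵢ(Kᵢ−1)/(1+β(Kᵢ−1)) = 0.
Feasibility: ΣzᵢKᵢ = 1.377, Σzᵢ/Kᵢ = 1.424 — both > 1, two phases present.
Iterate (Newton) starting at β = 0.5:
  β = 0.500: g = -0.0266, g' = -0.606 → β = 0.456
Converged at β = 0.456.
Compositions from xᵢ = zᵢ/(1+β(Kᵢ−1)), yᵢ = Kᵢxᵢ:
  1: x = 0.061, y = 0.221
  2: x = 0.159, y = 0.341
  3: x = 0.290, y = 0.255
  4: x = 0.220, y = 0.099
  5: x = 0.270, y = 0.084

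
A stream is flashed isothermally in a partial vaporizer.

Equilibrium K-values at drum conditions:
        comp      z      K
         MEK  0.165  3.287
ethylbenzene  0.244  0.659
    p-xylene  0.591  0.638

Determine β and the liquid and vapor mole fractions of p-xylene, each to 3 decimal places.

Material balance + equilibrium reduce to Σ zᵢ(Kᵢ−1)/(1+β(Kᵢ−1)) = 0.
g(0) = ΣzᵢKᵢ − 1 = 0.080 and g(1) = 1 − Σzᵢ/Kᵢ = -0.347, so a root lies in (0, 1).
Newton–Raphson from β = 0.34:
  β = 0.340: g = -0.1258, g' = -0.410 → β = 0.033
  β = 0.033: g = 0.0500, g' = -0.854 → β = 0.092
  β = 0.092: g = 0.0047, g' = -0.703 → β = 0.098
  β = 0.098: g = 0.0000, g' = -0.689 → β = 0.099
Converged at β = 0.099.
Compositions from xᵢ = zᵢ/(1+β(Kᵢ−1)), yᵢ = Kᵢxᵢ:
  MEK: x = 0.135, y = 0.443
  ethylbenzene: x = 0.252, y = 0.166
  p-xylene: x = 0.613, y = 0.391

β = 0.099, x_p-xylene = 0.613, y_p-xylene = 0.391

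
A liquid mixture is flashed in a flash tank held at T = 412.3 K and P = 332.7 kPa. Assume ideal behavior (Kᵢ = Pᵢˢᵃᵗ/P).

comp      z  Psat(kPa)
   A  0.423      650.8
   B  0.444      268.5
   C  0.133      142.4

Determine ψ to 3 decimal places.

ψ = 0.757

Raoult's law: Kᵢ = Pᵢˢᵃᵗ/P = Pᵢˢᵃᵗ/332.7.
  K_A = 650.8/332.7 = 1.95612, K_B = 268.5/332.7 = 0.80703, K_C = 142.4/332.7 = 0.42801
Newton–Raphson from ψ = 0.5:
  ψ = 0.500: g = 0.0723, g' = -0.283 → ψ = 0.756
  ψ = 0.756: g = 0.0005, g' = -0.288 → ψ = 0.757
Converged at ψ = 0.757.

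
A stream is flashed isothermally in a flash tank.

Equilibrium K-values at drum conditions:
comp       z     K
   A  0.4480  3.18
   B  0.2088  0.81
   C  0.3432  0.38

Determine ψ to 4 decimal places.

Let ψ = V/F and solve Σ zᵢ(Kᵢ−1)/(1+ψ(Kᵢ−1)) = 0.
Check two-phase: ΣzᵢKᵢ = 1.7242 > 1 and Σzᵢ/Kᵢ = 1.3018 > 1, so g(0) = 0.7242 > 0 and g(1) = -0.3018 < 0.
Newton–Raphson from ψ = 0.67:
  ψ = 0.6700: g = -0.01253, g' = -0.7476 → ψ = 0.6532
Converged at ψ = 0.6532.

ψ = 0.6532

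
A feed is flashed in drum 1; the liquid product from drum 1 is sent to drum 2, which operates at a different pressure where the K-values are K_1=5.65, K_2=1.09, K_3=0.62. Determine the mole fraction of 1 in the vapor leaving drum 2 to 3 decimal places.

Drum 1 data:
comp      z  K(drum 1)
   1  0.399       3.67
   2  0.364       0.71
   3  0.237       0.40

y_1 (drum 2) = 0.200

Drum 1:
Material balance + equilibrium reduce to Σ zᵢ(Kᵢ−1)/(1+ψ₁(Kᵢ−1)) = 0.
Check two-phase: ΣzᵢKᵢ = 1.818 > 1 and Σzᵢ/Kᵢ = 1.214 > 1, so g(0) = 0.818 > 0 and g(1) = -0.214 < 0.
Iterate (Newton) starting at ψ₁ = 0.5:
  ψ₁ = 0.500: g = 0.1296, g' = -0.738 → ψ₁ = 0.676
  ψ₁ = 0.676: g = 0.0094, g' = -0.650 → ψ₁ = 0.690
Converged at ψ₁ = 0.690.
Drum-1 compositions:
  1: x = 0.140, y = 0.515
  2: x = 0.455, y = 0.323
  3: x = 0.405, y = 0.162
Drum-2 feed = drum-1 liquid: z₂ = (0.1403, 0.4551, 0.4046).
Drum 2:
Material balance + equilibrium reduce to Σ zᵢ(Kᵢ−1)/(1+ψ₂(Kᵢ−1)) = 0.
g(0) = ΣzᵢKᵢ − 1 = 0.540 and g(1) = 1 − Σzᵢ/Kᵢ = -0.095, so a root lies in (0, 1).
Iterate (Newton) starting at ψ₂ = 0.5:
  ψ₂ = 0.500: g = 0.0457, g' = -0.367 → ψ₂ = 0.624
  ψ₂ = 0.624: g = 0.0044, g' = -0.303 → ψ₂ = 0.639
Converged at ψ₂ = 0.639.
  1: x = 0.035, y = 0.200
  2: x = 0.430, y = 0.469
  3: x = 0.534, y = 0.331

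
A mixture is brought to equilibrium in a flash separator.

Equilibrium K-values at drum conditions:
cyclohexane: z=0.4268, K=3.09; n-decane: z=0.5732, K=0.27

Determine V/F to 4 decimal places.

Rachford–Rice: g(V/F) = Σ zᵢ(Kᵢ−1)/(1+V/F(Kᵢ−1)) = 0.
g(0) = ΣzᵢKᵢ − 1 = 0.4736 and g(1) = 1 − Σzᵢ/Kᵢ = -1.2611, so a root lies in (0, 1).
Binary case is linear: z₁(K₁−1)(1+V/F(K₂−1)) + z₂(K₂−1)(1+V/F(K₁−1)) = 0
⇒ V/F = [z₁(K₁−1)+z₂(K₂−1)] / [−(K₁−1)(K₂−1)] = 0.47358/1.52570 = 0.3104

V/F = 0.3104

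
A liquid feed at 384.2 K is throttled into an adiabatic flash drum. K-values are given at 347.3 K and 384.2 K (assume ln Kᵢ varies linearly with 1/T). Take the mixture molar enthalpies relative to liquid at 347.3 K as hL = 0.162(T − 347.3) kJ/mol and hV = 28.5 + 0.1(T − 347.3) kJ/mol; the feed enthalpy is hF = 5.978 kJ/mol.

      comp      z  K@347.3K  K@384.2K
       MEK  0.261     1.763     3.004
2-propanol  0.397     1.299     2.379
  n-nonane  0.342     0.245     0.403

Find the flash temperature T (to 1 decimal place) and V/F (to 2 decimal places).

Adiabatic flash: solve Rachford–Rice at each trial T, then check hF = ψ·hV(T) + (1−ψ)·hL(T).
  T = 347.3 K: K = (1.763, 1.299, 0.245), RR gives ψ = 0.153, H_out = 4.354 kJ/mol
  T = 384.2 K: K = (3.004, 2.379, 0.403), RR gives ψ = 0.888, H_out = 29.246 kJ/mol
  T = 365.8 K: K = (2.334, 1.786, 0.318), RR gives ψ = 0.616, H_out = 19.833 kJ/mol
  T = 356.6 K: K = (2.038, 1.531, 0.280), RR gives ψ = 0.434, H_out = 13.635 kJ/mol
  T = 352.0 K: K = (1.899, 1.413, 0.263), RR gives ψ = 0.314, H_out = 9.610 kJ/mol
  T = 349.6 K: K = (1.829, 1.354, 0.253), RR gives ψ = 0.238, H_out = 7.108 kJ/mol
  T = 348.5 K: K = (1.797, 1.327, 0.249), RR gives ψ = 0.199, H_out = 5.839 kJ/mol
Linear interpolation between T = 348.5 (H_out = 5.839) and T = 349.6 (H_out = 7.108) on hF = 5.978 gives T ≈ 348.6 K, at which ψ = 0.20.

T = 348.6 K, V/F = 0.20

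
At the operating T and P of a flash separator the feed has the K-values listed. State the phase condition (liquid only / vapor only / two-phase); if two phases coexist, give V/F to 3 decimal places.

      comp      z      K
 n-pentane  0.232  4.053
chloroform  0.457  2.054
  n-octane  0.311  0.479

vapor only

ΣzᵢKᵢ = 2.028; Σzᵢ/Kᵢ = 0.929.
Since Σzᵢ/Kᵢ < 1 the mixture is above its dew point — single vapor phase.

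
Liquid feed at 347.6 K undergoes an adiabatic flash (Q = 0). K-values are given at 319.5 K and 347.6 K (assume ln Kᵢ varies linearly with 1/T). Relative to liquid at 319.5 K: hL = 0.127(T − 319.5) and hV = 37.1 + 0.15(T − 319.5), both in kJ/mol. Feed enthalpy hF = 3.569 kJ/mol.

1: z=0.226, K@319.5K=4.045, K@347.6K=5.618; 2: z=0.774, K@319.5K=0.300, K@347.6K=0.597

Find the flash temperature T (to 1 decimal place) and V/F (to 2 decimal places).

Adiabatic flash: solve Rachford–Rice at each trial T, then check hF = ψ·hV(T) + (1−ψ)·hL(T).
  T = 319.5 K: K = (4.045, 0.300), RR gives ψ = 0.069, H_out = 2.548 kJ/mol
  T = 347.6 K: K = (5.618, 0.597), RR gives ψ = 0.393, H_out = 18.410 kJ/mol
  T = 333.6 K: K = (4.803, 0.430), RR gives ψ = 0.193, H_out = 9.010 kJ/mol
  T = 326.6 K: K = (4.419, 0.361), RR gives ψ = 0.127, H_out = 5.644 kJ/mol
  T = 323.1 K: K = (4.232, 0.330), RR gives ψ = 0.098, H_out = 4.093 kJ/mol
  T = 321.3 K: K = (4.138, 0.315), RR gives ψ = 0.083, H_out = 3.316 kJ/mol
Linear interpolation between T = 321.3 (H_out = 3.316) and T = 323.1 (H_out = 4.093) on hF = 3.569 gives T ≈ 321.9 K, at which ψ = 0.09.

T = 321.9 K, V/F = 0.09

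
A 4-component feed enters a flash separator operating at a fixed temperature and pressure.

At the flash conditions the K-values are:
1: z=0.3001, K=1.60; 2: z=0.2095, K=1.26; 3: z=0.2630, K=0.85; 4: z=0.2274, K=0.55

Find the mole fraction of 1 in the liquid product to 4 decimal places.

x_1 = 0.2231

Newton–Raphson from V/F = 0.5:
  V/F = 0.5000: g = 0.01202, g' = -0.1586 → V/F = 0.5758
  V/F = 0.5758: g = -0.00010, g' = -0.1614 → V/F = 0.5752
Converged at V/F = 0.5752.
Compositions from xᵢ = zᵢ/(1+V/F(Kᵢ−1)), yᵢ = Kᵢxᵢ:
  1: x = 0.2231, y = 0.3570
  2: x = 0.1822, y = 0.2296
  3: x = 0.2878, y = 0.2447
  4: x = 0.3068, y = 0.1688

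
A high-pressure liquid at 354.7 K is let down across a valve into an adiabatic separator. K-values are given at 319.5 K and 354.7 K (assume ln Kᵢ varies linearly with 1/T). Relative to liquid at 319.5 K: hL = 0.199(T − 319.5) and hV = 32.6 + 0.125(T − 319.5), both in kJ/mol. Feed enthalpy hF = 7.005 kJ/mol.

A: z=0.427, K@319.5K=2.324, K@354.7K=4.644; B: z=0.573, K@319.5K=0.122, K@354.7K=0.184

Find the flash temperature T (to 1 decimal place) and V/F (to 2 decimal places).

Adiabatic flash: solve Rachford–Rice at each trial T, then check hF = ψ·hV(T) + (1−ψ)·hL(T).
  T = 319.5 K: K = (2.324, 0.122), RR gives ψ = 0.054, H_out = 1.746 kJ/mol
  T = 354.7 K: K = (4.644, 0.184), RR gives ψ = 0.366, H_out = 17.984 kJ/mol
  T = 337.1 K: K = (3.345, 0.151), RR gives ψ = 0.259, H_out = 11.604 kJ/mol
  T = 328.3 K: K = (2.802, 0.136), RR gives ψ = 0.176, H_out = 7.387 kJ/mol
  T = 323.9 K: K = (2.555, 0.129), RR gives ψ = 0.122, H_out = 4.806 kJ/mol
  T = 326.1 K: K = (2.676, 0.133), RR gives ψ = 0.151, H_out = 6.147 kJ/mol
Linear interpolation between T = 326.1 (H_out = 6.147) and T = 328.3 (H_out = 7.387) on hF = 7.005 gives T ≈ 327.6 K, at which ψ = 0.17.

T = 327.6 K, V/F = 0.17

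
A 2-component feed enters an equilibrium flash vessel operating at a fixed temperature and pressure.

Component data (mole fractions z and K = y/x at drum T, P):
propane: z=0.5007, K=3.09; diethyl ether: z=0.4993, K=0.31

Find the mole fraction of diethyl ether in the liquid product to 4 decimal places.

Material balance + equilibrium reduce to Σ zᵢ(Kᵢ−1)/(1+ψ(Kᵢ−1)) = 0.
g(0) = ΣzᵢKᵢ − 1 = 0.7019 and g(1) = 1 − Σzᵢ/Kᵢ = -0.7727, so a root lies in (0, 1).
Iterate (Newton) starting at ψ = 0.5:
  ψ = 0.5000: g = -0.01426, g' = -1.0771 → ψ = 0.4868
Converged at ψ = 0.4868.
Compositions from xᵢ = zᵢ/(1+ψ(Kᵢ−1)), yᵢ = Kᵢxᵢ:
  propane: x = 0.2482, y = 0.7669
  diethyl ether: x = 0.7518, y = 0.2331

x_diethyl ether = 0.7518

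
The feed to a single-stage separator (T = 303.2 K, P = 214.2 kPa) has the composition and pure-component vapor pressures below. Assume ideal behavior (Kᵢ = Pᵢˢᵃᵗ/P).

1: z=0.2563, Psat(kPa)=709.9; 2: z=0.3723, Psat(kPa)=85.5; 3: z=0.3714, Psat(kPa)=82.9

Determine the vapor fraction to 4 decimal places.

Raoult's law: Kᵢ = Pᵢˢᵃᵗ/P = Pᵢˢᵃᵗ/214.2.
  K_1 = 709.9/214.2 = 3.314192, K_2 = 85.5/214.2 = 0.399160, K_3 = 82.9/214.2 = 0.387021
Material balance + equilibrium reduce to Σ zᵢ(Kᵢ−1)/(1+ψ(Kᵢ−1)) = 0.
Feasibility: ΣzᵢKᵢ = 1.1418, Σzᵢ/Kᵢ = 1.9697 — both > 1, two phases present.
Iterate (Newton) starting at ψ = 0.5:
  ψ = 0.5000: g = -0.37306, g' = -0.8598 → ψ = 0.0661
  ψ = 0.0661: g = 0.04423, g' = -1.3299 → ψ = 0.0993
  ψ = 0.0993: g = 0.00194, g' = -1.2177 → ψ = 0.1009
Converged at ψ = 0.1009.

ψ = 0.1009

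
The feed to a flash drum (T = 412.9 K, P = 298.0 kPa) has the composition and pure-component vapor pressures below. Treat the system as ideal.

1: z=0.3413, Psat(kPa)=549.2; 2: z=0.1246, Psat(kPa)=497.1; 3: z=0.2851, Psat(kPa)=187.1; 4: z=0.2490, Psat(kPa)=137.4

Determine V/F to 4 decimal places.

Raoult's law: Kᵢ = Pᵢˢᵃᵗ/P = Pᵢˢᵃᵗ/298.0.
  K_1 = 549.2/298.0 = 1.842953, K_2 = 497.1/298.0 = 1.668121, K_3 = 187.1/298.0 = 0.627852, K_4 = 137.4/298.0 = 0.461074
Newton iteration, V/F⁰ = 0.5:
  V/F = 0.5000: g = -0.04925, g' = -0.3464 → V/F = 0.3578
  V/F = 0.3578: g = -0.00043, g' = -0.3429 → V/F = 0.3566
Converged at V/F = 0.3566.

V/F = 0.3566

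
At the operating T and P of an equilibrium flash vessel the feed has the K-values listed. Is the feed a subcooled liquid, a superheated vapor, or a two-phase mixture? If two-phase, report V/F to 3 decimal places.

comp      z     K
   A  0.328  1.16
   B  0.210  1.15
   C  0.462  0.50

ΣzᵢKᵢ = 0.853; Σzᵢ/Kᵢ = 1.389.
Since ΣzᵢKᵢ < 1 the mixture is below its bubble point — single liquid phase.

subcooled liquid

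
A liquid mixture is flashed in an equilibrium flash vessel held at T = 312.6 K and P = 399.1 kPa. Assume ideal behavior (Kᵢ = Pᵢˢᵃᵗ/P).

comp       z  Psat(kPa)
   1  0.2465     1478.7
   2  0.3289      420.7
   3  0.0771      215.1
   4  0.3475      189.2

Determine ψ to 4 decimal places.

Raoult's law: Kᵢ = Pᵢˢᵃᵗ/P = Pᵢˢᵃᵗ/399.1.
  K_1 = 1478.7/399.1 = 3.705086, K_2 = 420.7/399.1 = 1.054122, K_3 = 215.1/399.1 = 0.538963, K_4 = 189.2/399.1 = 0.474067
Rachford–Rice: g(ψ) = Σ zᵢ(Kᵢ−1)/(1+ψ(Kᵢ−1)) = 0.
Check two-phase: ΣzᵢKᵢ = 1.4663 > 1 and Σzᵢ/Kᵢ = 1.2546 > 1, so g(0) = 0.4663 > 0 and g(1) = -0.2546 < 0.
Iterate (Newton) starting at ψ = 0.5:
  ψ = 0.5000: g = 0.00661, g' = -0.5315 → ψ = 0.5124
  ψ = 0.5124: g = 0.00003, g' = -0.5259 → ψ = 0.5125
Converged at ψ = 0.5125.

ψ = 0.5125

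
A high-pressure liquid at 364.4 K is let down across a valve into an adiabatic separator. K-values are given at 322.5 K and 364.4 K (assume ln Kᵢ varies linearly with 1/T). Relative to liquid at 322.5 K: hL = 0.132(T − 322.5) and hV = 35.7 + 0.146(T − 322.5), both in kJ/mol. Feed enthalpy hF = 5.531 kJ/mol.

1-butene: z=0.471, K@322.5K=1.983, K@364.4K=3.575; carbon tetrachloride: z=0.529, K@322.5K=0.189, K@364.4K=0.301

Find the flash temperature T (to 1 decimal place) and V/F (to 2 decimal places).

T = 328.0 K, V/F = 0.13

Adiabatic flash: solve Rachford–Rice at each trial T, then check hF = ψ·hV(T) + (1−ψ)·hL(T).
  T = 322.5 K: K = (1.983, 0.189), RR gives ψ = 0.043, H_out = 1.521 kJ/mol
  T = 364.4 K: K = (3.575, 0.301), RR gives ψ = 0.468, H_out = 22.527 kJ/mol
  T = 343.4 K: K = (2.709, 0.242), RR gives ψ = 0.312, H_out = 13.976 kJ/mol
  T = 332.9 K: K = (2.327, 0.214), RR gives ψ = 0.201, H_out = 8.580 kJ/mol
  T = 327.7 K: K = (2.151, 0.202), RR gives ψ = 0.130, H_out = 5.347 kJ/mol
  T = 330.3 K: K = (2.238, 0.208), RR gives ψ = 0.167, H_out = 7.025 kJ/mol
  T = 329.0 K: K = (2.194, 0.205), RR gives ψ = 0.149, H_out = 6.203 kJ/mol
Linear interpolation between T = 327.7 (H_out = 5.347) and T = 329.0 (H_out = 6.203) on hF = 5.531 gives T ≈ 328.0 K, at which ψ = 0.13.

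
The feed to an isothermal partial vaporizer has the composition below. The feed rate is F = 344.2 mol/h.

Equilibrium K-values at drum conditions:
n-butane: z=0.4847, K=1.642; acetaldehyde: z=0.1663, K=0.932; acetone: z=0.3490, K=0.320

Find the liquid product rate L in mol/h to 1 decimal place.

L = 285.0 mol/h

Let ψ = V/F and solve Σ zᵢ(Kᵢ−1)/(1+ψ(Kᵢ−1)) = 0.
Feasibility: ΣzᵢKᵢ = 1.0625, Σzᵢ/Kᵢ = 1.5642 — both > 1, two phases present.
Iterate (Newton) starting at ψ = 0.5:
  ψ = 0.5000: g = -0.13572, g' = -0.4858 → ψ = 0.2206
  ψ = 0.2206: g = -0.01811, g' = -0.3774 → ψ = 0.1726
  ψ = 0.1726: g = -0.00019, g' = -0.3698 → ψ = 0.1721
Converged at ψ = 0.1721.
Then V = ψ·F = 0.1721·344.2 = 59.2 mol/h and L = F − V = 285.0 mol/h.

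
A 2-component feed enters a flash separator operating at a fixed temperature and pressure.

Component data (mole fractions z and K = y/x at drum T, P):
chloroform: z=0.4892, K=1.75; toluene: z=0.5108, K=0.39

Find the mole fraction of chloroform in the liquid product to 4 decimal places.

x_chloroform = 0.4485

Rachford–Rice: g(V/F) = Σ zᵢ(Kᵢ−1)/(1+V/F(Kᵢ−1)) = 0.
Check two-phase: ΣzᵢKᵢ = 1.0553 > 1 and Σzᵢ/Kᵢ = 1.5893 > 1, so g(0) = 0.0553 > 0 and g(1) = -0.5893 < 0.
Binary case is linear: z₁(K₁−1)(1+V/F(K₂−1)) + z₂(K₂−1)(1+V/F(K₁−1)) = 0
⇒ V/F = [z₁(K₁−1)+z₂(K₂−1)] / [−(K₁−1)(K₂−1)] = 0.05531/0.45750 = 0.1209
Compositions from xᵢ = zᵢ/(1+V/F(Kᵢ−1)), yᵢ = Kᵢxᵢ:
  chloroform: x = 0.4485, y = 0.7849
  toluene: x = 0.5515, y = 0.2151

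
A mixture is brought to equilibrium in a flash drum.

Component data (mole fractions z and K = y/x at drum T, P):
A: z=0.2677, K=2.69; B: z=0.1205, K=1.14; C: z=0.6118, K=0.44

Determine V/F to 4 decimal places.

Newton–Raphson from V/F = 0.5:
  V/F = 0.5000: g = -0.21487, g' = -0.5968 → V/F = 0.1400
  V/F = 0.1400: g = 0.01068, g' = -0.7282 → V/F = 0.1546
  V/F = 0.1546: g = 0.00011, g' = -0.7128 → V/F = 0.1548
Converged at V/F = 0.1548.

V/F = 0.1548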